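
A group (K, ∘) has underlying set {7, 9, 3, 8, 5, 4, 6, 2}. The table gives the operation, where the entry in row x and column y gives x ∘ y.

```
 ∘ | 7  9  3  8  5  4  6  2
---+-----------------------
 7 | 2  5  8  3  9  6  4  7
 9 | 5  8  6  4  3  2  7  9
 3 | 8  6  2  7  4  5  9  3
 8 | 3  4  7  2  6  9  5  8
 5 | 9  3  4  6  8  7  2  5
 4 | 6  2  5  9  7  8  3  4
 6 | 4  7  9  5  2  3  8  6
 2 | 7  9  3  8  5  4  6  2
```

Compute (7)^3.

7^1 = 7
7^2 = 7 ∘ 7 = 2
7^3 = 2 ∘ 7 = 7

7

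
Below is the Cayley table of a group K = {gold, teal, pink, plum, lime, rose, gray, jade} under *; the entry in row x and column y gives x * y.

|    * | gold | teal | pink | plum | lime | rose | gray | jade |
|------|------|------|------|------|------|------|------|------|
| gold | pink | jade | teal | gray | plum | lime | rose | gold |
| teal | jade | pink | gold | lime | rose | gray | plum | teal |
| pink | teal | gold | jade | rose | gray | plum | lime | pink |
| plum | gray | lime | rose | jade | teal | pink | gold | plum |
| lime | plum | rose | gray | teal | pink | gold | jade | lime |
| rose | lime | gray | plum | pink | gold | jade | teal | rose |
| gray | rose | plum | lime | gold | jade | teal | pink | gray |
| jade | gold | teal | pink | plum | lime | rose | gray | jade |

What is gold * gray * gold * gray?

gold * gray = rose
rose * gold = lime
lime * gray = jade

jade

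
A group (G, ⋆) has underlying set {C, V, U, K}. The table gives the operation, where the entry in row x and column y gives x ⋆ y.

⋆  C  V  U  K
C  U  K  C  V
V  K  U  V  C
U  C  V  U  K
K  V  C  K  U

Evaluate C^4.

C^1 = C
C^2 = C ⋆ C = U
C^3 = U ⋆ C = C
C^4 = C ⋆ C = U
(Structurally, G here is isomorphic to the Klein four-group V_4.)

U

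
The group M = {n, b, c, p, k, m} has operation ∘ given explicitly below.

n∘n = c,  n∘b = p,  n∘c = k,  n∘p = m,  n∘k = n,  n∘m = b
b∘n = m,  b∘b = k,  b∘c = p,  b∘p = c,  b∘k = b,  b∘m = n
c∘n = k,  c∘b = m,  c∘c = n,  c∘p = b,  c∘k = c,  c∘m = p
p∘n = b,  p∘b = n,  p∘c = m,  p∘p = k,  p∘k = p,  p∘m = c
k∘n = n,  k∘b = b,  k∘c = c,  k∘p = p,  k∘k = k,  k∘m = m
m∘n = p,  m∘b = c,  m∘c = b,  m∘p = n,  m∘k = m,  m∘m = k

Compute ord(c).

The identity element is k (its row matches the header).
c^1 = c
c^2 = c ∘ c = n
c^3 = n ∘ c = k
The first power of c equal to the identity is c^3, so ord(c) = 3.

3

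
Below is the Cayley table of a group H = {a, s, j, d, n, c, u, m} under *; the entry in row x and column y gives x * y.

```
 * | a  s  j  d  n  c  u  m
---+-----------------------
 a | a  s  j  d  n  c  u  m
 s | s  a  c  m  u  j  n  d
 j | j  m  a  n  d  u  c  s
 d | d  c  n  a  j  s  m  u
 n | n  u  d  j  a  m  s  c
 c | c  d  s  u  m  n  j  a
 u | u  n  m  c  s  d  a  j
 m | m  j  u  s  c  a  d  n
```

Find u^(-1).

u

First locate the identity: row a matches the header, so a is the identity.
Scan row u for a: u * u = a. Hence u^(-1) = u.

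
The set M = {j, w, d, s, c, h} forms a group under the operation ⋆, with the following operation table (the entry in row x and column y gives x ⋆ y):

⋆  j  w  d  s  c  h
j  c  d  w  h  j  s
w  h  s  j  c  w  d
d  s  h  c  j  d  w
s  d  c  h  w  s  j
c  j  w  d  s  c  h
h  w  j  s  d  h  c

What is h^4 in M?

c

h^1 = h
h^2 = h ⋆ h = c
h^3 = c ⋆ h = h
h^4 = h ⋆ h = c
(Structurally, M here is isomorphic to the symmetric group S_3.)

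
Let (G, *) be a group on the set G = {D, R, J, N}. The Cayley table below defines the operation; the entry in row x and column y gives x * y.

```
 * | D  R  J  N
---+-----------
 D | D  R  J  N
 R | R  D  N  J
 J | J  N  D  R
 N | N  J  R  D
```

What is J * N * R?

D

J * N = R
R * R = D
(Structurally, G here is isomorphic to the Klein four-group V_4.)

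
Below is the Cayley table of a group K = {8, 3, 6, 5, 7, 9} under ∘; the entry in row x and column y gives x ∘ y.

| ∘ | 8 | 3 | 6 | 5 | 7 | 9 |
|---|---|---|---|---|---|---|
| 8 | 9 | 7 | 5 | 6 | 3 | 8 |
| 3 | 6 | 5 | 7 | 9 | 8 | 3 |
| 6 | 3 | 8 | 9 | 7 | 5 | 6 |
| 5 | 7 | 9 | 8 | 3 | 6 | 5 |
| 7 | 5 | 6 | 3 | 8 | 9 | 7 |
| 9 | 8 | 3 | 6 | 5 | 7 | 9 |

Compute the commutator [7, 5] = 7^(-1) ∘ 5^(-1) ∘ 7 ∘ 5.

Identity is 9; from the table 7^(-1) = 7 and 5^(-1) = 3.
7 ∘ 3 = 6
6 ∘ 7 = 5
5 ∘ 5 = 3

3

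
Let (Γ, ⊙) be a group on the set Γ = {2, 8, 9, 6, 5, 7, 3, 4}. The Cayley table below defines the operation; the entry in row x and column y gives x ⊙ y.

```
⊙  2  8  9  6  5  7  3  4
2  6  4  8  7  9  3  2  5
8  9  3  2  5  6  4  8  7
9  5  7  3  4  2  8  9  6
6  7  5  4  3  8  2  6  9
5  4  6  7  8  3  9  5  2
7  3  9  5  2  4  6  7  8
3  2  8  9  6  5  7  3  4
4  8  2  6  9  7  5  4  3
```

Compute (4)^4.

3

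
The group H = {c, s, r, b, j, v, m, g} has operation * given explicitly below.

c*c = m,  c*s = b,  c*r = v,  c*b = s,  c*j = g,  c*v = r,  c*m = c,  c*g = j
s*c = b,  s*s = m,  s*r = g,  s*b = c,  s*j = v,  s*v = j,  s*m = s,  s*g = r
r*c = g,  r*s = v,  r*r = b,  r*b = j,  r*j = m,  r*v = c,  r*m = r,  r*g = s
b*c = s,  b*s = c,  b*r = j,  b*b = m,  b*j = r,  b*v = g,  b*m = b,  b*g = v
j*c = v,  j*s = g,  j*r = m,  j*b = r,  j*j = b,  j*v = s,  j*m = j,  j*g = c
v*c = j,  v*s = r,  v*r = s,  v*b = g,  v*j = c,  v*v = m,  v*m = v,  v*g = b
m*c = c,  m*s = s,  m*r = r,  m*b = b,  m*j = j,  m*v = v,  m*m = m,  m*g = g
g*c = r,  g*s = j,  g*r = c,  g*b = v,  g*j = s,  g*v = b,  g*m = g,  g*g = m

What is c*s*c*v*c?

v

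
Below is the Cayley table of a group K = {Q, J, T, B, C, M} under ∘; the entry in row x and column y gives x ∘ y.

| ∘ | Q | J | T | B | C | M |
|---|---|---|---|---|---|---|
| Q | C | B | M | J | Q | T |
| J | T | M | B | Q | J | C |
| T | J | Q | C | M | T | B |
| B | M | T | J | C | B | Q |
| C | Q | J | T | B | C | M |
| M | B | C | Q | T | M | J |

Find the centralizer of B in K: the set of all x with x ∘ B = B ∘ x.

{B, C}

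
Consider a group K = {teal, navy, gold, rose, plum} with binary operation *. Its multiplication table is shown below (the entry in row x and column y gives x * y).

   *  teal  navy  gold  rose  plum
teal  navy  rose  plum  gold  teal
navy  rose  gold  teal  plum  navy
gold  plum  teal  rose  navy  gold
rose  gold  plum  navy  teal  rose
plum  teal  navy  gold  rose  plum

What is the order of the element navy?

5

The identity element is plum (its row matches the header).
navy^1 = navy
navy^2 = navy * navy = gold
navy^3 = gold * navy = teal
navy^4 = teal * navy = rose
navy^5 = rose * navy = plum
The first power of navy equal to the identity is navy^5, so ord(navy) = 5.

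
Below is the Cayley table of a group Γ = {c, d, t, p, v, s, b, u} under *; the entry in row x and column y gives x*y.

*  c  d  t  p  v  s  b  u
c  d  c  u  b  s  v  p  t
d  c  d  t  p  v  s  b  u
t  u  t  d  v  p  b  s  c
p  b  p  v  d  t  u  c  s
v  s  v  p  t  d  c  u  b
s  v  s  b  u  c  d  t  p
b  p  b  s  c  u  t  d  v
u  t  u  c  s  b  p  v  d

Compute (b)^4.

b^1 = b
b^2 = b*b = d
b^3 = d*b = b
b^4 = b*b = d

d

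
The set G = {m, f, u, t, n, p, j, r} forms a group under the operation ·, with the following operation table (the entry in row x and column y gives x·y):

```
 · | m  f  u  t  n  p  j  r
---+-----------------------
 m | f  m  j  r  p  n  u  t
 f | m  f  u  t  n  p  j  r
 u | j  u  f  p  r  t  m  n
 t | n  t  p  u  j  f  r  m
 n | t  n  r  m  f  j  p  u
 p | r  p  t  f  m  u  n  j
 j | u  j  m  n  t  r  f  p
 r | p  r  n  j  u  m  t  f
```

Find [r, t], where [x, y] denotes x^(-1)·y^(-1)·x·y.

Identity is f; from the table r^(-1) = r and t^(-1) = p.
r·p = m
m·r = t
t·t = u

u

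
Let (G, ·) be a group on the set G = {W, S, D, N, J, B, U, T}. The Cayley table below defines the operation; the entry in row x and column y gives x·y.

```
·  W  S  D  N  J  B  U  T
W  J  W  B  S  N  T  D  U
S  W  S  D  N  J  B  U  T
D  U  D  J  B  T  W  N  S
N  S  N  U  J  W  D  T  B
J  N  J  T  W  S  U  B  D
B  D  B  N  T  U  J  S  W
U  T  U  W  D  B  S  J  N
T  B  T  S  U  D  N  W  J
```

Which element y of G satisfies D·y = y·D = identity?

T

First locate the identity: row S matches the header, so S is the identity.
Scan row D for S: D·T = S. Hence D^(-1) = T.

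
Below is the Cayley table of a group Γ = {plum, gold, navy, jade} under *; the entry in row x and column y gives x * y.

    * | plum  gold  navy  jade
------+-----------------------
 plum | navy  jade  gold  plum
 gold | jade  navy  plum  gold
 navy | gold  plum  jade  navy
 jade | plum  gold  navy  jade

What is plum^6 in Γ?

plum^1 = plum
plum^2 = plum * plum = navy
plum^3 = navy * plum = gold
plum^4 = gold * plum = jade
plum^5 = jade * plum = plum
plum^6 = plum * plum = navy

navy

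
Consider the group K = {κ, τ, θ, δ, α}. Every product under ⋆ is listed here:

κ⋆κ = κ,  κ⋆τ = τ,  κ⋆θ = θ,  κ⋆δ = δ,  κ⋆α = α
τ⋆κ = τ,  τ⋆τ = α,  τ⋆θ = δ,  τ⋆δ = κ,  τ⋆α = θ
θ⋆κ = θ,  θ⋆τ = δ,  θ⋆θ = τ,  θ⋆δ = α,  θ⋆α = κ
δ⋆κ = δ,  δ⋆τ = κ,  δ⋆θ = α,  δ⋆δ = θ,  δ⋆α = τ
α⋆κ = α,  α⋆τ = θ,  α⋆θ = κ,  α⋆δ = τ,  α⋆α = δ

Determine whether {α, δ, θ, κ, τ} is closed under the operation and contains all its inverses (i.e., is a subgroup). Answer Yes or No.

{α, δ, θ, κ, τ} contains the identity κ.
Checking products: every product of two elements of {α, δ, θ, κ, τ} (read from the table) lies in {α, δ, θ, κ, τ}, so the set is closed.
In a finite group, a nonempty closed subset is a subgroup. So {α, δ, θ, κ, τ} ≤ K.
(Structurally, K here is isomorphic to the cyclic group Z_5.)

Yes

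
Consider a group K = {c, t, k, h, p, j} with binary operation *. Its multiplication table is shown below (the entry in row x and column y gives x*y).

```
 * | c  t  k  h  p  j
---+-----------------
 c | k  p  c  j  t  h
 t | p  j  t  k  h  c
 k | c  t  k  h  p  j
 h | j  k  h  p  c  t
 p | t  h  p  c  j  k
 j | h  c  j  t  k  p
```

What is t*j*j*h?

t*j = c
c*j = h
h*h = p
(Structurally, K here is isomorphic to the cyclic group Z_6.)

p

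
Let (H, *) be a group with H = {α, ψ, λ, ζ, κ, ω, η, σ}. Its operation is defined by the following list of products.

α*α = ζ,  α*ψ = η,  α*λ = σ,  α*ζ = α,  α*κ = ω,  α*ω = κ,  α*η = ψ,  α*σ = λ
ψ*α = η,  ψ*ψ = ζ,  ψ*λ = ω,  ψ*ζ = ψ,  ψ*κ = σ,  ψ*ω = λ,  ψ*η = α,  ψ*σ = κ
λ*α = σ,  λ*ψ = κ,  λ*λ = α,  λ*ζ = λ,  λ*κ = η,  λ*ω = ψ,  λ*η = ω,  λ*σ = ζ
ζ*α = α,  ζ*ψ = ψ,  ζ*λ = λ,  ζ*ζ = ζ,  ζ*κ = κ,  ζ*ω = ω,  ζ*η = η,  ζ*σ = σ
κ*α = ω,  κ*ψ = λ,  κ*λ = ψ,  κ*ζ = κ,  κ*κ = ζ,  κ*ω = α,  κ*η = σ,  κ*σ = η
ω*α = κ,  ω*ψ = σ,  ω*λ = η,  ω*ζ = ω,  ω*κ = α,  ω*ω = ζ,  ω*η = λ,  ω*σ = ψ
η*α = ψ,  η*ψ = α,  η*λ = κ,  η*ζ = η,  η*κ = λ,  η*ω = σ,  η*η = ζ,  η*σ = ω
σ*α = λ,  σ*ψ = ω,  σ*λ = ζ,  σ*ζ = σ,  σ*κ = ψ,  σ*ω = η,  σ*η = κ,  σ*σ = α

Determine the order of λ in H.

The identity element is ζ (its row matches the header).
λ^1 = λ
λ^2 = λ*λ = α
λ^3 = α*λ = σ
λ^4 = σ*λ = ζ
The first power of λ equal to the identity is λ^4, so ord(λ) = 4.

4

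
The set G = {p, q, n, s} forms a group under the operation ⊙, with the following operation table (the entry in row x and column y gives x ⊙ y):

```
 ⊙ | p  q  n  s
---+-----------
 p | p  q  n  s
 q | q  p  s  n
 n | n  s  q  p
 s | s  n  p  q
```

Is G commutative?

Yes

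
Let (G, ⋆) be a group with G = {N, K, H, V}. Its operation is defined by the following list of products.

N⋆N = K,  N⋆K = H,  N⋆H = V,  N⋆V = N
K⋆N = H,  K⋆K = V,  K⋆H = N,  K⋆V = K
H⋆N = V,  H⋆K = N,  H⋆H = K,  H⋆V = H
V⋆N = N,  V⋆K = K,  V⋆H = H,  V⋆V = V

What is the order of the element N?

4

The identity element is V (its row matches the header).
N^1 = N
N^2 = N ⋆ N = K
N^3 = K ⋆ N = H
N^4 = H ⋆ N = V
The first power of N equal to the identity is N^4, so ord(N) = 4.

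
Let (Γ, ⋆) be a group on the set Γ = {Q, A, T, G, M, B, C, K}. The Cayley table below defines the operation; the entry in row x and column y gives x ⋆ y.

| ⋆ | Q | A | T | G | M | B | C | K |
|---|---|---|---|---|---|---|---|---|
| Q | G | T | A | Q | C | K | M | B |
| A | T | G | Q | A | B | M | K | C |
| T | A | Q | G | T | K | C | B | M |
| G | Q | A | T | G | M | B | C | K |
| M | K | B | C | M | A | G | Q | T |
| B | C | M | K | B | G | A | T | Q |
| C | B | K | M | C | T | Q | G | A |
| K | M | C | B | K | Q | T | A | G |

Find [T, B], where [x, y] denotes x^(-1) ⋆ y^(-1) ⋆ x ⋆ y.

A

Identity is G; from the table T^(-1) = T and B^(-1) = M.
T ⋆ M = K
K ⋆ T = B
B ⋆ B = A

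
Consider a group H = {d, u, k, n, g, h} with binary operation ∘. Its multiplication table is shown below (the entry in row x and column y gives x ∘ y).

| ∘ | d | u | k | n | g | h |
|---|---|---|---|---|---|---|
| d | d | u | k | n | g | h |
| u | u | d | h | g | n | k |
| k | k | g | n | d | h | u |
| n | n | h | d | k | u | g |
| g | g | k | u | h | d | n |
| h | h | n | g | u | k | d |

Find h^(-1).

First locate the identity: row d matches the header, so d is the identity.
Scan row h for d: h ∘ h = d. Hence h^(-1) = h.
(Structurally, H here is isomorphic to the symmetric group S_3.)

h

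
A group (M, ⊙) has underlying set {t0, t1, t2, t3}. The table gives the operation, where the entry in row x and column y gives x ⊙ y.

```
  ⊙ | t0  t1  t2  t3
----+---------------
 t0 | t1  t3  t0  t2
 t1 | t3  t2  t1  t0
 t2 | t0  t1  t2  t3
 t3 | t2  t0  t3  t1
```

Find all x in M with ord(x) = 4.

Identity is t2. Compute the order of each non-identity element by repeated multiplication:
  t0: t0 → t1 → t3 → t2  (order 4)
  t1: t1 → t2  (order 2)
  t3: t3 → t1 → t0 → t2  (order 4)
Elements of order 4: {t0, t3}.

{t0, t3}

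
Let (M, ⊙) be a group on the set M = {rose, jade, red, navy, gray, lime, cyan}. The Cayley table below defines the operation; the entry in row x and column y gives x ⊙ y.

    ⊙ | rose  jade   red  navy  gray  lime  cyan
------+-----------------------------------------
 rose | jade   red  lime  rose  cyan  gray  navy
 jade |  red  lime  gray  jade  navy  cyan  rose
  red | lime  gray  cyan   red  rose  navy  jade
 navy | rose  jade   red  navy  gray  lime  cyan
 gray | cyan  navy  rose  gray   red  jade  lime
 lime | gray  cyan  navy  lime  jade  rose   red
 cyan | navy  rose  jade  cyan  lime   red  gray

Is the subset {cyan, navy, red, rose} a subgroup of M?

rose ⊙ rose = jade, which is not in {cyan, navy, red, rose}.
The subset is not closed under ⊙, so it is not a subgroup.

No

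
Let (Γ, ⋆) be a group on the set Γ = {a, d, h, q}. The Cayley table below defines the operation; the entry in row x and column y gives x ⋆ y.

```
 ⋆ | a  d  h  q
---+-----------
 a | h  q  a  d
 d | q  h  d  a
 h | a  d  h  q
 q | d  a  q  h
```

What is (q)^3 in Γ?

q^1 = q
q^2 = q ⋆ q = h
q^3 = h ⋆ q = q

q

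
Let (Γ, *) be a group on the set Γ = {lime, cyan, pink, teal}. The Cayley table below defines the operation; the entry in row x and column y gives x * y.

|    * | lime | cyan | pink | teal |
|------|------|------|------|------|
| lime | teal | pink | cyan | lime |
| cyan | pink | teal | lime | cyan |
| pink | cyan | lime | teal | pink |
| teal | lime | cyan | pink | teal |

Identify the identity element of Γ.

teal

The identity e satisfies e * x = x for all x, so its row in the table reproduces the column headers.
Row teal reads: lime, cyan, pink, teal — exactly the header order. So teal is the identity.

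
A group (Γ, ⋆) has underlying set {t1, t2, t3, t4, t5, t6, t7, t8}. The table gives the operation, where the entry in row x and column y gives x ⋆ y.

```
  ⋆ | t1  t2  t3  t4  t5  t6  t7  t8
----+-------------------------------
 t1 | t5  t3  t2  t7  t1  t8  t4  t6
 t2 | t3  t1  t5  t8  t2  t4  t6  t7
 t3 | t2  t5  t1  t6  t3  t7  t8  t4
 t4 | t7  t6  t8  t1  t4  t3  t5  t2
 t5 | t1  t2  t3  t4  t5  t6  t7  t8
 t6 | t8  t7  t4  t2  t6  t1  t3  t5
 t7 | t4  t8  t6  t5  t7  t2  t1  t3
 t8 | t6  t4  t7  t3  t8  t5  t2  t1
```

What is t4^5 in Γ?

t4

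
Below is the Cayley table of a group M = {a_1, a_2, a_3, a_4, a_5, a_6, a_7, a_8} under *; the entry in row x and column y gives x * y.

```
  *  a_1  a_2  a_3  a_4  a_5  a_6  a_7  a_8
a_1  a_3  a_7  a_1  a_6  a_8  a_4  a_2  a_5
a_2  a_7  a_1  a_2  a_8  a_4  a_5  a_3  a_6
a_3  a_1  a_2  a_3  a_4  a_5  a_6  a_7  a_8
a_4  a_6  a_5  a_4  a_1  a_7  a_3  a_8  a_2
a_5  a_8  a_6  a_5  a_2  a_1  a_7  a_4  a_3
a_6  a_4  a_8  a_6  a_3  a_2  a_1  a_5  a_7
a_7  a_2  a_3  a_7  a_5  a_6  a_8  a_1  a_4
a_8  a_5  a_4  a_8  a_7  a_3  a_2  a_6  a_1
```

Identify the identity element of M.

The identity e satisfies e * x = x for all x, so its row in the table reproduces the column headers.
Row a_3 reads: a_1, a_2, a_3, a_4, a_5, a_6, a_7, a_8 — exactly the header order. So a_3 is the identity.
(Structurally, M here is isomorphic to the quaternion group Q_8.)

a_3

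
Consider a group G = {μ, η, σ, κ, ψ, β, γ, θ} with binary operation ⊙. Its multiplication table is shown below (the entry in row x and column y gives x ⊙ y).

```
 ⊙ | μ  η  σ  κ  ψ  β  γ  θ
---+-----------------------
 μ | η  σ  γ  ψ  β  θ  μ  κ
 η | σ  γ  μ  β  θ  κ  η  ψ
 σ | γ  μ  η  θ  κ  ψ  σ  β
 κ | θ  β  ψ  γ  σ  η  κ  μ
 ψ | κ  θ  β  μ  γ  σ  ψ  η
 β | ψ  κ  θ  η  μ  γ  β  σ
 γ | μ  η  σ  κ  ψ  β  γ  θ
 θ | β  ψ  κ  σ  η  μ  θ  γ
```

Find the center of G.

An element z is central iff its row equals its column in the table.
For μ: μ ⊙ β = θ ≠ ψ = β ⊙ μ, so μ ∉ Z.
Checking each element this way leaves Z(G) = {γ, η}.

{γ, η}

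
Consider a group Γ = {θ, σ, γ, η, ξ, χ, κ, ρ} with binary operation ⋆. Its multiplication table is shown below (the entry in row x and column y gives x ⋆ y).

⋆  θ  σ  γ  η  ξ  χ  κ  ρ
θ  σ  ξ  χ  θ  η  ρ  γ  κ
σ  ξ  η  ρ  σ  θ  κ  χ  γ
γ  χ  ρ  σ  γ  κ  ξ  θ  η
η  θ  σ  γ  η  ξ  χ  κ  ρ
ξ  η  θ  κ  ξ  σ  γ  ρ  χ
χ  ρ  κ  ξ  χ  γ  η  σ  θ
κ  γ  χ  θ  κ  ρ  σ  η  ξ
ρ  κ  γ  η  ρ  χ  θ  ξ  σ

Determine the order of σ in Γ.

The identity element is η (its row matches the header).
σ^1 = σ
σ^2 = σ ⋆ σ = η
The first power of σ equal to the identity is σ^2, so ord(σ) = 2.

2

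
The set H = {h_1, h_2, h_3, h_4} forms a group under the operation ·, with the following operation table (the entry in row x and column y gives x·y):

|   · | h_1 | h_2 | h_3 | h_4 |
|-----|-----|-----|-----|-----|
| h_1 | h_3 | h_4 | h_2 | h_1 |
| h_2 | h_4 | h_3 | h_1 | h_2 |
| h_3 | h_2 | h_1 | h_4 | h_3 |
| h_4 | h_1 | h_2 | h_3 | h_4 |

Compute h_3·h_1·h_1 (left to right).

h_3·h_1 = h_2
h_2·h_1 = h_4

h_4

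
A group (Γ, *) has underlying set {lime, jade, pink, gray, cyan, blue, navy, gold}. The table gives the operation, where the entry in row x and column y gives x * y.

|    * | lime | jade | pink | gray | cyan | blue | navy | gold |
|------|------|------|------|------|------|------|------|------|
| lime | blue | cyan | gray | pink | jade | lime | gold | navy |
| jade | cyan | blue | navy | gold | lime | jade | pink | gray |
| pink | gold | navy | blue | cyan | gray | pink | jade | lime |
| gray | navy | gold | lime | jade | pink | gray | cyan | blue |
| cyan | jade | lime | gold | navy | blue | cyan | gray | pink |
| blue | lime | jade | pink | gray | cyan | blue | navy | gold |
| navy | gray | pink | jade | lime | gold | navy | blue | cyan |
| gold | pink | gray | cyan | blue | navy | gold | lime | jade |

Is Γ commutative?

No

gray * cyan = pink but cyan * gray = navy.
Since gray and cyan do not commute, Γ is not abelian.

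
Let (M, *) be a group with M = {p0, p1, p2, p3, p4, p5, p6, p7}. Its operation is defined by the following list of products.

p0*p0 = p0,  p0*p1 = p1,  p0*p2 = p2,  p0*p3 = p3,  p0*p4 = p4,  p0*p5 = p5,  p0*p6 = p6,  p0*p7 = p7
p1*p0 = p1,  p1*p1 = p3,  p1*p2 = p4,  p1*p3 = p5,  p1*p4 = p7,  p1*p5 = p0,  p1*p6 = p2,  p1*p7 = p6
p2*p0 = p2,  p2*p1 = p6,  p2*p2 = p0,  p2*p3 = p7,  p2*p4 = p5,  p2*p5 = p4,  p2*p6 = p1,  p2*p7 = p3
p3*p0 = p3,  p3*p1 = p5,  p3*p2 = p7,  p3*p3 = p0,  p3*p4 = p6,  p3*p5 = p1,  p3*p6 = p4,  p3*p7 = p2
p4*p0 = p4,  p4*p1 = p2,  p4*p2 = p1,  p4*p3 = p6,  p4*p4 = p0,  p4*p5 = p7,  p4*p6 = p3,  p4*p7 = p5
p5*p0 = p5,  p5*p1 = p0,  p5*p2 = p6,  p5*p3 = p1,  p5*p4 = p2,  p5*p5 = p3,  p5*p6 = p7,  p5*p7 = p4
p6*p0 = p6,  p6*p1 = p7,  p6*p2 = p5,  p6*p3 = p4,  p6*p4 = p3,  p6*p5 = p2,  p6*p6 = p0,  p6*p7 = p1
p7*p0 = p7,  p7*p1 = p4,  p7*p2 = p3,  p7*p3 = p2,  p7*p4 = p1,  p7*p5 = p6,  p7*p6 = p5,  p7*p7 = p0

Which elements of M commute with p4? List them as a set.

Compare row p4 with column p4 entry by entry.
p3*p4 = p6 = p4*p3, so p3 commutes with p4.
p5*p4 = p2 but p4*p5 = p7, so p5 does not.
Collecting the elements that commute with p4: C(p4) = {p0, p3, p4, p6}.

{p0, p3, p4, p6}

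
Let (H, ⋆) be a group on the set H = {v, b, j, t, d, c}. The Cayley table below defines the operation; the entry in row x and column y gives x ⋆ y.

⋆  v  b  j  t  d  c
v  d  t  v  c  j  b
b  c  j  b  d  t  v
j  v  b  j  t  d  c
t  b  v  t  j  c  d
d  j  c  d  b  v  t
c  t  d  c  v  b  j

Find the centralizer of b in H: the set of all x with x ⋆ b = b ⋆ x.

Compare row b with column b entry by entry.
c ⋆ b = d but b ⋆ c = v, so c does not.
Collecting the elements that commute with b: C(b) = {b, j}.

{b, j}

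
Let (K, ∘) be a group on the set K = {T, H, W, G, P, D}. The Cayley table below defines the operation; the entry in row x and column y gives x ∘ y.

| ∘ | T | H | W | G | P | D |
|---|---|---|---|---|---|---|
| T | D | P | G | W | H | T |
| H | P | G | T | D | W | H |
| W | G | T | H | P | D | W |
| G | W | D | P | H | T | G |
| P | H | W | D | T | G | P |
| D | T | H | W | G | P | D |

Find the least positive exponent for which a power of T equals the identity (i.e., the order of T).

2

The identity element is D (its row matches the header).
T^1 = T
T^2 = T ∘ T = D
The first power of T equal to the identity is T^2, so ord(T) = 2.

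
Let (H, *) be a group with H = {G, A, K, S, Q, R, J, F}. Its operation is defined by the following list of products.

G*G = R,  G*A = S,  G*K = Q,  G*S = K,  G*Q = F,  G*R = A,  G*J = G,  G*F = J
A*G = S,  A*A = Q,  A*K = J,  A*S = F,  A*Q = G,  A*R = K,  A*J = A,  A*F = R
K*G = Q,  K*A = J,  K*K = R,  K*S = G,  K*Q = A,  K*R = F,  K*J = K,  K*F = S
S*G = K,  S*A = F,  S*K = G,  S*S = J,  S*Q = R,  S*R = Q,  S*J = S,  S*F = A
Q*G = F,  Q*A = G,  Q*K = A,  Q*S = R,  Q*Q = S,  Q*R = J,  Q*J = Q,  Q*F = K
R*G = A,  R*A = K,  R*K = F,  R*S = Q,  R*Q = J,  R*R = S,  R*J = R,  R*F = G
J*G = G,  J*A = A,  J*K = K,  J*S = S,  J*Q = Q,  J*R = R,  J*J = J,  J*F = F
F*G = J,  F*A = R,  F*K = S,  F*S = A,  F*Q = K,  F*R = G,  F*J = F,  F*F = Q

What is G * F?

J

Read row G, column F: G * F = J.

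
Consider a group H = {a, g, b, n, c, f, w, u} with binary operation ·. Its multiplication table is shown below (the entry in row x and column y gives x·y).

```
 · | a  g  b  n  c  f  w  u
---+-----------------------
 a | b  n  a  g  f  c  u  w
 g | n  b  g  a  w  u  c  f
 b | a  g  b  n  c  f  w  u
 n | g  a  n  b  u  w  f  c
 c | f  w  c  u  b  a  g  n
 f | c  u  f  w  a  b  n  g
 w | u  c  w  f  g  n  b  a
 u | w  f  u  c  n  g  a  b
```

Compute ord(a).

2

The identity element is b (its row matches the header).
a^1 = a
a^2 = a·a = b
The first power of a equal to the identity is a^2, so ord(a) = 2.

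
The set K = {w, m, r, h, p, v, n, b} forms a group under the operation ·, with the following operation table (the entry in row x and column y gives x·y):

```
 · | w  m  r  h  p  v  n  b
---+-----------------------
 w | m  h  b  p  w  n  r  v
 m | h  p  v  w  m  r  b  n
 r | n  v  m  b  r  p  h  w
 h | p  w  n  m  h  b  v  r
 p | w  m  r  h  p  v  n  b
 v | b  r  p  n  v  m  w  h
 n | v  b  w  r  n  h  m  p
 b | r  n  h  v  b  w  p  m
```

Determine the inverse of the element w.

First locate the identity: row p matches the header, so p is the identity.
Scan row w for p: w·h = p. Hence w^(-1) = h.

h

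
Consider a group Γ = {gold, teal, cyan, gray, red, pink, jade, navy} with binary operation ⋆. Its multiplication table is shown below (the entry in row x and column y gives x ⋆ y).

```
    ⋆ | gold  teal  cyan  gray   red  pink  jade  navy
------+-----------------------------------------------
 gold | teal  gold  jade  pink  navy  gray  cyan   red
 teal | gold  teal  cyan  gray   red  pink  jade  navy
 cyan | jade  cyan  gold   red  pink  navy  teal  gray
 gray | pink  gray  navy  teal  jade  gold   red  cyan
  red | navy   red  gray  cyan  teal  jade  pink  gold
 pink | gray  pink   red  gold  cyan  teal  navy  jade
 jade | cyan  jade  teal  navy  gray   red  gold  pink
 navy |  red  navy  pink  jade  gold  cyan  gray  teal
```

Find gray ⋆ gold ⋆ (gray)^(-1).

gold

The identity is teal. In row gray, the entry teal sits in column gray, so gray^(-1) = gray.
gray ⋆ gold = pink
pink ⋆ gray = gold
(Structurally, Γ here is isomorphic to the dihedral group D_4.)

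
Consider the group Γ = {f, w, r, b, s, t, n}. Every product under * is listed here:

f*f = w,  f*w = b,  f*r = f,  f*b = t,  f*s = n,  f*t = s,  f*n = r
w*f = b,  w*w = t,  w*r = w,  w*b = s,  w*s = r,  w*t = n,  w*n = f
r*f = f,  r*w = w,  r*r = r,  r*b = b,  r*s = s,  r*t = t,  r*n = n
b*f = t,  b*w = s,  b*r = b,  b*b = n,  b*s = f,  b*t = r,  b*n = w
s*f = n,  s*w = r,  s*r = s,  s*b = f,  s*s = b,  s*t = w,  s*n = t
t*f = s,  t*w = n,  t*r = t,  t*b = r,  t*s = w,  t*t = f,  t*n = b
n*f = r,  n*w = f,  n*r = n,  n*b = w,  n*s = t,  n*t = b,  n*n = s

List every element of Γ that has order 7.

{b, f, n, s, t, w}

Identity is r. Compute the order of each non-identity element by repeated multiplication:
  f: f → w → b → t → s → n → r  (order 7)
  w: w → t → n → f → b → s → r  (order 7)
  b: b → n → w → s → f → t → r  (order 7)
  s: s → b → f → n → t → w → r  (order 7)
  t: t → f → s → w → n → b → r  (order 7)
  n: n → s → t → b → w → f → r  (order 7)
Elements of order 7: {b, f, n, s, t, w}.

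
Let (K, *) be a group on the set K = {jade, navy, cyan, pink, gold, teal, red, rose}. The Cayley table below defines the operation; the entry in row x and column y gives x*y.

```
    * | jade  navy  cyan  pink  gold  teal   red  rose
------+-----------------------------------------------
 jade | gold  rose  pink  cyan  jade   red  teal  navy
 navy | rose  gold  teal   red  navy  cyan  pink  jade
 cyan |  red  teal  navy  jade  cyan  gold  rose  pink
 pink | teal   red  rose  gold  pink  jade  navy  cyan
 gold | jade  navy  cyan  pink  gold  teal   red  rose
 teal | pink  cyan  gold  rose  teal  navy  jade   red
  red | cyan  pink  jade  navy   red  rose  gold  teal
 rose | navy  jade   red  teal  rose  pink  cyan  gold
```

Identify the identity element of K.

gold

The identity e satisfies e*x = x for all x, so its row in the table reproduces the column headers.
Row gold reads: jade, navy, cyan, pink, gold, teal, red, rose — exactly the header order. So gold is the identity.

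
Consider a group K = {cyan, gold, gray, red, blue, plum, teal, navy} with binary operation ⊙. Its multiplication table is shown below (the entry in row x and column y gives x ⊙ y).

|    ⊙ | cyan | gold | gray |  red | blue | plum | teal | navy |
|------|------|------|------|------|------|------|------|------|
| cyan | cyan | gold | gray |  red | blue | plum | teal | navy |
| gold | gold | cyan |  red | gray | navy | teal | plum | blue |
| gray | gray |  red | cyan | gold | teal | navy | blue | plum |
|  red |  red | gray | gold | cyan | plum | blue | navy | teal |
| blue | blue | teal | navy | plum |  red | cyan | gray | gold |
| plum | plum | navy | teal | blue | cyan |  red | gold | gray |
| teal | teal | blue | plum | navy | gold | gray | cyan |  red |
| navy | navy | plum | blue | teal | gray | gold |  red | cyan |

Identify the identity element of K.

cyan

The identity e satisfies e ⊙ x = x for all x, so its row in the table reproduces the column headers.
Row cyan reads: cyan, gold, gray, red, blue, plum, teal, navy — exactly the header order. So cyan is the identity.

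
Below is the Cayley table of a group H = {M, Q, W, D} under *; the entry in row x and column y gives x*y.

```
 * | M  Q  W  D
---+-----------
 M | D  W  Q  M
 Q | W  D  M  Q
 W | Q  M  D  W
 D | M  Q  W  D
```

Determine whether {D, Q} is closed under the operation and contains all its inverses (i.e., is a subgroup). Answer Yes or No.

{D, Q} contains the identity D.
Checking products: every product of two elements of {D, Q} (read from the table) lies in {D, Q}, so the set is closed.
In a finite group, a nonempty closed subset is a subgroup. So {D, Q} ≤ H.

Yes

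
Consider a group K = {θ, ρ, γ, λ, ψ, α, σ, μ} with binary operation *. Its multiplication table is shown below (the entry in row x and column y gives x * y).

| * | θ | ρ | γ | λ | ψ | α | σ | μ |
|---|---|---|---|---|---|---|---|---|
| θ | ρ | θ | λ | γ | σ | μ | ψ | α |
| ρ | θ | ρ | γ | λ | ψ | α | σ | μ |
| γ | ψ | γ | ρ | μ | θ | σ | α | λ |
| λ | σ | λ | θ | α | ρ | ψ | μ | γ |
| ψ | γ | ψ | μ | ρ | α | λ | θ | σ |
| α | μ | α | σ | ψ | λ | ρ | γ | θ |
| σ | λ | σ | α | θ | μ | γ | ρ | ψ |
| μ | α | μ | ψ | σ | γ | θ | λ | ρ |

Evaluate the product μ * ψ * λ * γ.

μ * ψ = γ
γ * λ = μ
μ * γ = ψ
(Structurally, K here is isomorphic to the dihedral group D_4.)

ψ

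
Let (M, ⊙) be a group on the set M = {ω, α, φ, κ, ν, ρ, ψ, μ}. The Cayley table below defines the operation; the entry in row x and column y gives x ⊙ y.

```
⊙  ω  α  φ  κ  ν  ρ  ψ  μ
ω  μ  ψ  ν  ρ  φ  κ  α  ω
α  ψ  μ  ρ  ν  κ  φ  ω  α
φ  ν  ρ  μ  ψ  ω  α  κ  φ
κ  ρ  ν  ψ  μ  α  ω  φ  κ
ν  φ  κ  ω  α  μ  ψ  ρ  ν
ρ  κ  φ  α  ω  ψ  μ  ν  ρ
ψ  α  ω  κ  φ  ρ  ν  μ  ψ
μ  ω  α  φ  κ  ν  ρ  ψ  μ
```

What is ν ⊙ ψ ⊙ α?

φ

ν ⊙ ψ = ρ
ρ ⊙ α = φ
(Structurally, M here is isomorphic to the elementary abelian group (Z_2)^3.)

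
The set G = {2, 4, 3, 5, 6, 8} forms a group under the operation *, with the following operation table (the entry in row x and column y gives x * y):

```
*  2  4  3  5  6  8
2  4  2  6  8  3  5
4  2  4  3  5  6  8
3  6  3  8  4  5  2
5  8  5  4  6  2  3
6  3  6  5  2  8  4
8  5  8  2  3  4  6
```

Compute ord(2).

2

The identity element is 4 (its row matches the header).
2^1 = 2
2^2 = 2 * 2 = 4
The first power of 2 equal to the identity is 2^2, so ord(2) = 2.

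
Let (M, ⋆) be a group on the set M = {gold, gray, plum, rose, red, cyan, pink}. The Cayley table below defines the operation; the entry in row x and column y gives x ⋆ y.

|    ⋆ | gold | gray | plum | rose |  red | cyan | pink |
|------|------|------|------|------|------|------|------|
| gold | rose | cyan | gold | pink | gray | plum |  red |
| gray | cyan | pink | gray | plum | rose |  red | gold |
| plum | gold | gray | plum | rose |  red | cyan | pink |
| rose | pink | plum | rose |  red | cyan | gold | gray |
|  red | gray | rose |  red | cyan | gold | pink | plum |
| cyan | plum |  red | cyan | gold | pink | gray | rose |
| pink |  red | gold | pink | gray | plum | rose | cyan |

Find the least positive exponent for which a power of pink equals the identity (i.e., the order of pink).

The identity element is plum (its row matches the header).
pink^1 = pink
pink^2 = pink ⋆ pink = cyan
pink^3 = cyan ⋆ pink = rose
pink^4 = rose ⋆ pink = gray
pink^5 = gray ⋆ pink = gold
pink^6 = gold ⋆ pink = red
pink^7 = red ⋆ pink = plum
The first power of pink equal to the identity is pink^7, so ord(pink) = 7.

7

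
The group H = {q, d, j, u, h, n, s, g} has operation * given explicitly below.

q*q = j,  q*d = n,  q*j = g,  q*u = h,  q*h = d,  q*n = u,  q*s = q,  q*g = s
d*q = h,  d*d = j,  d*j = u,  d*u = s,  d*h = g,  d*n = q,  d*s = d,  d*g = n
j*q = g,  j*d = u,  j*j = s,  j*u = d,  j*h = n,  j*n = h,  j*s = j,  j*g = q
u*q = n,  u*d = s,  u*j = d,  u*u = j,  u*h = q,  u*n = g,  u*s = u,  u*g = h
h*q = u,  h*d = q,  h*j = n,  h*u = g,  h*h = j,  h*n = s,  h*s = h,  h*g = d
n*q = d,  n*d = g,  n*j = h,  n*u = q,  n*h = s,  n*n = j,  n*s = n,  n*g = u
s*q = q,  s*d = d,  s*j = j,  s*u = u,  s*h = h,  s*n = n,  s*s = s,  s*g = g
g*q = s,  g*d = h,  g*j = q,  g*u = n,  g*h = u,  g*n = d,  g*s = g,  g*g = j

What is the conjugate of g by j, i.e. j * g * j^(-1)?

g

The identity is s. In row j, the entry s sits in column j, so j^(-1) = j.
j * g = q
q * j = g
(Structurally, H here is isomorphic to the quaternion group Q_8.)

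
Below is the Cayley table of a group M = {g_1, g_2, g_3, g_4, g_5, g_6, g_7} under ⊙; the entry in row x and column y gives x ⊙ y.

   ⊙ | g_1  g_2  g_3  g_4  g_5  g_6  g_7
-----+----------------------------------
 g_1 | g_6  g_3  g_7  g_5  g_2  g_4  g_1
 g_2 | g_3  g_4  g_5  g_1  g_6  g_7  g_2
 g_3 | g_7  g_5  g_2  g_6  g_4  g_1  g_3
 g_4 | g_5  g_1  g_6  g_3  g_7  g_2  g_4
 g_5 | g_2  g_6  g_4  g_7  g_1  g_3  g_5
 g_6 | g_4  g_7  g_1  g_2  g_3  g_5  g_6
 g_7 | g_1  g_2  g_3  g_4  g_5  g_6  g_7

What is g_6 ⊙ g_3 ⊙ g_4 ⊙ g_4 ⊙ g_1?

g_6 ⊙ g_3 = g_1
g_1 ⊙ g_4 = g_5
g_5 ⊙ g_4 = g_7
g_7 ⊙ g_1 = g_1

g_1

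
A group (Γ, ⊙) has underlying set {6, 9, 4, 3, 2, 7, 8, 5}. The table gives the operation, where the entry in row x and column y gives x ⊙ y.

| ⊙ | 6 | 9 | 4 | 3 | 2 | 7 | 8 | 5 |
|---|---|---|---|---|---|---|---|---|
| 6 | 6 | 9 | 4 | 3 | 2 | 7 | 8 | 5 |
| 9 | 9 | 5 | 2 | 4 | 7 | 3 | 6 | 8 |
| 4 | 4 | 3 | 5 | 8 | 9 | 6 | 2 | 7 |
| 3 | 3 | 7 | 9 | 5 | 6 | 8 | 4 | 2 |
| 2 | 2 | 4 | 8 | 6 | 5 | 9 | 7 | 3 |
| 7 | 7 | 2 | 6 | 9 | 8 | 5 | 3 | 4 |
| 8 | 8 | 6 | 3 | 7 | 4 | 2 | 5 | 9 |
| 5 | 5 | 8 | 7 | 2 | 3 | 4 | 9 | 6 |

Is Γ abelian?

No

4 ⊙ 9 = 3 but 9 ⊙ 4 = 2.
Since 4 and 9 do not commute, Γ is not abelian.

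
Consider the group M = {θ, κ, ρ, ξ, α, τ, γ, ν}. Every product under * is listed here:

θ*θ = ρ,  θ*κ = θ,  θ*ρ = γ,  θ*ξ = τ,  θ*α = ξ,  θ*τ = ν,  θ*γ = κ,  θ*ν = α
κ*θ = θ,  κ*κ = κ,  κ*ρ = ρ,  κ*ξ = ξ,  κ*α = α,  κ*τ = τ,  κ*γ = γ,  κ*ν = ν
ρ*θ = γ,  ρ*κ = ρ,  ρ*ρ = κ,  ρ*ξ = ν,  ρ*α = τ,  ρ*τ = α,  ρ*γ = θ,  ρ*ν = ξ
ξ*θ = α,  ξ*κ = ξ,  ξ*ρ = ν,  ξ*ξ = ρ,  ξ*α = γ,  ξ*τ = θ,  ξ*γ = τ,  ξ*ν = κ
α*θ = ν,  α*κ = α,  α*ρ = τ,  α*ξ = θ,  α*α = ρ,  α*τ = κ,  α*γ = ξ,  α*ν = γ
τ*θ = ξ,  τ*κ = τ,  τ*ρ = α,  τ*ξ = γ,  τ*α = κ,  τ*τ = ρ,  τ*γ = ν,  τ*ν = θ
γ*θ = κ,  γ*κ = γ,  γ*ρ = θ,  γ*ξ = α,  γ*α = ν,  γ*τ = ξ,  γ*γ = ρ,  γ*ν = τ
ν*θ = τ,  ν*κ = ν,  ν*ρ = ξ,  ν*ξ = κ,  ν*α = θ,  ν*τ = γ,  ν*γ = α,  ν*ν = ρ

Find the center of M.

{κ, ρ}

An element z is central iff its row equals its column in the table.
For ξ: ξ * α = γ ≠ θ = α * ξ, so ξ ∉ Z.
Checking each element this way leaves Z(M) = {κ, ρ}.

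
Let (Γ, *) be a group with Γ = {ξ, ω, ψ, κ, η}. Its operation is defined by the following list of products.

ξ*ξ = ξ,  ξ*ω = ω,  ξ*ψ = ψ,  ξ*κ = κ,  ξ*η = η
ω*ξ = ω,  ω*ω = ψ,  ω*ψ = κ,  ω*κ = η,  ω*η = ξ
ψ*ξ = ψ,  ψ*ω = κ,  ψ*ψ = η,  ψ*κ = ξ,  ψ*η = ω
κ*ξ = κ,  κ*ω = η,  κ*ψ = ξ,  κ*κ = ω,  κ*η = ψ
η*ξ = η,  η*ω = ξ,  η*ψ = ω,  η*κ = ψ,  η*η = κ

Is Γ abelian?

Check whether the table is symmetric across its main diagonal.
Every entry (row x, col y) equals the entry (row y, col x), so Γ is abelian.
(In fact Γ ≅ the cyclic group Z_5.)

Yes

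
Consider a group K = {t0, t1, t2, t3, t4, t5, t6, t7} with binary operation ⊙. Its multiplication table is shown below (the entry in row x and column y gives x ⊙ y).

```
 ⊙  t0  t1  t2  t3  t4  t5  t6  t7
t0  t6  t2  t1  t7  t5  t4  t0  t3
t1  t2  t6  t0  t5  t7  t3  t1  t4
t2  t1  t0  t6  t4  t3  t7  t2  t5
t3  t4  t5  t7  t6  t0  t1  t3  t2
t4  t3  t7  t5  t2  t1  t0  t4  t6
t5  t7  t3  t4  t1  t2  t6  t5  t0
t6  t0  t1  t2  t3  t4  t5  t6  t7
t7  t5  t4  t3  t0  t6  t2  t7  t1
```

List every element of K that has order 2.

Identity is t6. Compute the order of each non-identity element by repeated multiplication:
  t0: t0 → t6  (order 2)
  t1: t1 → t6  (order 2)
  t2: t2 → t6  (order 2)
  t3: t3 → t6  (order 2)
  t4: t4 → t1 → t7 → t6  (order 4)
  t5: t5 → t6  (order 2)
  t7: t7 → t1 → t4 → t6  (order 4)
Elements of order 2: {t0, t1, t2, t3, t5}.

{t0, t1, t2, t3, t5}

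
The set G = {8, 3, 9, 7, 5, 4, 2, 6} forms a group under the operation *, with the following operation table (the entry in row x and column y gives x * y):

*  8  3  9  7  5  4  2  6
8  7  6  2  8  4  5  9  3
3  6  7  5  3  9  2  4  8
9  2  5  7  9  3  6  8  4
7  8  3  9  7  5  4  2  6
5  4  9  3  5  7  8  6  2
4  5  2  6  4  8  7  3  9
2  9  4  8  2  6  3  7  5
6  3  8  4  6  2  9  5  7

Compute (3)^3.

3

3^1 = 3
3^2 = 3 * 3 = 7
3^3 = 7 * 3 = 3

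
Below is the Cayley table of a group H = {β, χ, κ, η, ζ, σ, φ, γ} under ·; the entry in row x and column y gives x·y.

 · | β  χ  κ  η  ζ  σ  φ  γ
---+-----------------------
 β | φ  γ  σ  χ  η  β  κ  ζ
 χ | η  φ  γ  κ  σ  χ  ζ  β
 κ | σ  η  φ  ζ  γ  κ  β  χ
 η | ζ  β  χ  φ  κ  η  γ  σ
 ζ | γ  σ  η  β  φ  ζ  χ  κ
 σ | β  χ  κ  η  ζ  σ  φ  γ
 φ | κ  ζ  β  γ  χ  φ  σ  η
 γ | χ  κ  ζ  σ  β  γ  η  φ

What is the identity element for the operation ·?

σ

The identity e satisfies e·x = x for all x, so its row in the table reproduces the column headers.
Row σ reads: β, χ, κ, η, ζ, σ, φ, γ — exactly the header order. So σ is the identity.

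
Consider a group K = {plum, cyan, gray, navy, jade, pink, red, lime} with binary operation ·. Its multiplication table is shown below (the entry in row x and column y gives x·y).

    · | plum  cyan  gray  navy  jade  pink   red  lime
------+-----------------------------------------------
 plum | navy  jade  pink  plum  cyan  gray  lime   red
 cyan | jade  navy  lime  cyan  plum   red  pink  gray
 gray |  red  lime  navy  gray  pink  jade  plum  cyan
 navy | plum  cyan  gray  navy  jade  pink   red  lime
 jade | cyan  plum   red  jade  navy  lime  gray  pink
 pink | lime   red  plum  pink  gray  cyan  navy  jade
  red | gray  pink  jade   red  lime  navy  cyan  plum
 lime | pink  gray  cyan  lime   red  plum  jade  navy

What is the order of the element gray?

2

The identity element is navy (its row matches the header).
gray^1 = gray
gray^2 = gray·gray = navy
The first power of gray equal to the identity is gray^2, so ord(gray) = 2.
(Structurally, K here is isomorphic to the dihedral group D_4.)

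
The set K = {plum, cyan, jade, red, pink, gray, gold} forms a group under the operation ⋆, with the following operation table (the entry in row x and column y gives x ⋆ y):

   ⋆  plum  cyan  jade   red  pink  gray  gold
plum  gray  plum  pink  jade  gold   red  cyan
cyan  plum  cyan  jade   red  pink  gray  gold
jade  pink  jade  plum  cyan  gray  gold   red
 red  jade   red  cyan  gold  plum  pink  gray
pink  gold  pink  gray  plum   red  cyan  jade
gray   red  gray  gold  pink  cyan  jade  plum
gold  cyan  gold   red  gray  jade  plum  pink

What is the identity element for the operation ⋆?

cyan

The identity e satisfies e ⋆ x = x for all x, so its row in the table reproduces the column headers.
Row cyan reads: plum, cyan, jade, red, pink, gray, gold — exactly the header order. So cyan is the identity.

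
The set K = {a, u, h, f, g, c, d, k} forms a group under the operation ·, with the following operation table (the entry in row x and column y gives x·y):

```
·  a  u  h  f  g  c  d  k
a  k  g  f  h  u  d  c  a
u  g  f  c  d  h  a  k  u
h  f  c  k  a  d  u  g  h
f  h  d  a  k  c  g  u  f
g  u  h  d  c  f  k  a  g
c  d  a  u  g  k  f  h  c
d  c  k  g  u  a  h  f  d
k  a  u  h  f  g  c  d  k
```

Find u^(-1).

d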